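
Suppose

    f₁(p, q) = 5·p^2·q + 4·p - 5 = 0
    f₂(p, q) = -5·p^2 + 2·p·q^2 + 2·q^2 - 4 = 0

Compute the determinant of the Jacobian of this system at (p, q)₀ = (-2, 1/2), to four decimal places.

-398.0000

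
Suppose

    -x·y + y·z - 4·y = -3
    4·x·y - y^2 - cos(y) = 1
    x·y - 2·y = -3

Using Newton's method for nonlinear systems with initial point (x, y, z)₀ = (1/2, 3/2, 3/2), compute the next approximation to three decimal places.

At (1/2, 3/2, 3/2): F = (-1.500, -0.32074, 0.750).
Jacobian J = [[-y, -x + z - 4, y], [4·y, 4·x - 2·y + sin(y), 0], [y, x - 2, 0]].
At the point, J = [[-1.500, -3.000, 1.500], [6.000, -0.00251, 0.000], [1.500, -1.500, 0.000]] (det J = -13.49436).
Solving J·Δ = −F gives Δ = (0.054, 0.554, 2.161).
Then the next iterate is (x, y, z)₁ = (0.554, 2.054, 3.661).

(0.554, 2.054, 3.661)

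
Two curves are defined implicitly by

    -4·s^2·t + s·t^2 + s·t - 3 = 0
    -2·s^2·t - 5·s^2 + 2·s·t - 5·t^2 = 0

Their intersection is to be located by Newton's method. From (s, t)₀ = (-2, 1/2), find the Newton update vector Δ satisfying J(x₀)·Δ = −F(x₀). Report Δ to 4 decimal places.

At (-2, 1/2): F = (-12.5000, -27.2500).
Jacobian J = [[-8·s·t + t^2 + t, -4·s^2 + 2·s·t + s], [-4·s·t - 10·s + 2·t, -2·s^2 + 2·s - 10·t]].
At the point, J = [[8.7500, -20.0000], [25.0000, -17.0000]] (det J = 351.2500).
Solving J·Δ = −F gives Δ = (0.9466, -0.2109).

(0.9466, -0.2109)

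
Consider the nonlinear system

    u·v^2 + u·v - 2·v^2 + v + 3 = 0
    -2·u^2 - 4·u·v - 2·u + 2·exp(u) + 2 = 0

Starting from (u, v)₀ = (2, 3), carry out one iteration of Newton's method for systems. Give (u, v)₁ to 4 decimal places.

At (2, 3): F = (12.0000, -19.221888).
Jacobian J = [[v^2 + v, 2·u·v + u - 4·v + 1], [-4·u - 4·v + 2·exp(u) - 2, -4·u]].
At the point, J = [[12.0000, 3.0000], [-7.221888, -8.0000]] (det J = -74.334337).
Solving J·Δ = −F gives Δ = (-0.5157, -1.9372).
Then the next iterate is (u, v)₁ = (1.4843, 1.0628).

(1.4843, 1.0628)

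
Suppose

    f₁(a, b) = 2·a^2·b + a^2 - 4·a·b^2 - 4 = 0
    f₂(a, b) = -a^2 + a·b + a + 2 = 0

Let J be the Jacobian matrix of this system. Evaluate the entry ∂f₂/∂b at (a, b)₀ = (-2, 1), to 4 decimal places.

∂f₂/∂b = a.
At (-2, 1) this is -2.0000.

-2.0000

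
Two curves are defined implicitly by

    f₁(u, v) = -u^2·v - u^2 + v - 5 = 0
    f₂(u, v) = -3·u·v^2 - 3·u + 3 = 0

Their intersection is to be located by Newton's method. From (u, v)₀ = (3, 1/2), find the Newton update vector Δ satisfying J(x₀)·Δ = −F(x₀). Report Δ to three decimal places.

At (3, 1/2): F = (-18.000, -8.250).
Jacobian J = [[-2·u·v - 2·u, -u^2 + 1], [-3·v^2 - 3, -6·u·v]].
At the point, J = [[-9.000, -8.000], [-3.750, -9.000]] (det J = 51.000).
Solving J·Δ = −F gives Δ = (-1.882, -0.132).

(-1.882, -0.132)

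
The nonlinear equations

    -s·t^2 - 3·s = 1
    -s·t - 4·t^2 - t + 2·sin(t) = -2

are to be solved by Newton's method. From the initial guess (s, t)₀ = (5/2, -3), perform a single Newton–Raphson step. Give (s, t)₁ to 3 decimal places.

At (5/2, -3): F = (-31.000, -23.78224).
Jacobian J = [[-t^2 - 3, -2·s·t], [-t, -s - 8·t + 2·cos(t) - 1]].
At the point, J = [[-12.000, 15.000], [3.000, 18.52002]] (det J = -267.24018).
Solving J·Δ = −F gives Δ = (-0.813, 1.416).
Then the next iterate is (s, t)₁ = (1.687, -1.584).

(1.687, -1.584)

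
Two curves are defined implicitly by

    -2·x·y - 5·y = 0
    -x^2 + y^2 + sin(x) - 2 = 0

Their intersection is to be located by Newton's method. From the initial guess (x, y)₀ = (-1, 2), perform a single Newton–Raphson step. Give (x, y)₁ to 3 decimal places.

At (-1, 2): F = (-6.000, 0.15853).
Jacobian J = [[-2·y, -2·x - 5], [-2·x + cos(x), 2·y]].
At the point, J = [[-4.000, -3.000], [2.54030, 4.000]] (det J = -8.37909).
Solving J·Δ = −F gives Δ = (-2.808, 1.743).
Then the next iterate is (x, y)₁ = (-3.808, 3.743).

(-3.808, 3.743)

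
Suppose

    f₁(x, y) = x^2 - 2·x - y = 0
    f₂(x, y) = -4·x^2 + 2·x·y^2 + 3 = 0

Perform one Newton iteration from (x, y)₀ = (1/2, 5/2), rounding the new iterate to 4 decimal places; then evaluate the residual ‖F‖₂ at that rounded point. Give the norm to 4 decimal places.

23.8811

At (1/2, 5/2): F = (-3.2500, 8.2500).
Jacobian J = [[2·x - 2, -1], [-8·x + 2·y^2, 4·x·y]].
At the point, J = [[-1.0000, -1.0000], [8.5000, 5.0000]] (det J = 3.5000).
Solving J·Δ = −F gives Δ = (2.2857, -5.5357).
Then the next iterate is (x, y)₁ = (2.7857, -3.0357).
Re-evaluating at (2.7857, -3.0357): F = (5.224424, 23.302597), so ‖F‖₂ = 23.8811.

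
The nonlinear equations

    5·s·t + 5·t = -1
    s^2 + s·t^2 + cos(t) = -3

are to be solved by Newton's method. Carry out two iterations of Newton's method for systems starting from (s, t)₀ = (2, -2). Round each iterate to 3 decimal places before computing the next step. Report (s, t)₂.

(-0.276, -0.253)

At (2, -2): F = (-29.000, 14.58385).
Jacobian J = [[5·t, 5·s + 5], [2·s + t^2, 2·s·t - sin(t)]].
At the point, J = [[-10.000, 15.000], [8.000, -7.09070]] (det J = -49.09297).
Solving J·Δ = −F gives Δ = (-0.267, 1.755).
Then the next iterate is (s, t)₁ = (1.733, -0.245).
Round to (1.733, -0.245) and repeat: F = (-2.34793, 7.07745), J = [[-1.225, 13.665], [3.52603, -0.60661]].
Δ = (-2.009, -0.008), so (s, t)₂ = (-0.276, -0.253).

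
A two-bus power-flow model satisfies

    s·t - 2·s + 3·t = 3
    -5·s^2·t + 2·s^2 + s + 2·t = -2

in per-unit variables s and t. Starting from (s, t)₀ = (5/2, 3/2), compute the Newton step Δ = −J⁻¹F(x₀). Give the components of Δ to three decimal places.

(-0.876, -0.125)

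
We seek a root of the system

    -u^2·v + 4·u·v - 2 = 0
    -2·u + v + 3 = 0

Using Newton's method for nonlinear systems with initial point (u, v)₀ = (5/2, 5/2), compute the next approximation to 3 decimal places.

At (5/2, 5/2): F = (7.375, 0.500).
Jacobian J = [[-2·u·v + 4·v, -u^2 + 4·u], [-2, 1]].
At the point, J = [[-2.500, 3.750], [-2.000, 1.000]] (det J = 5.000).
Solving J·Δ = −F gives Δ = (-1.100, -2.700).
Then the next iterate is (u, v)₁ = (1.400, -0.200).

(1.400, -0.200)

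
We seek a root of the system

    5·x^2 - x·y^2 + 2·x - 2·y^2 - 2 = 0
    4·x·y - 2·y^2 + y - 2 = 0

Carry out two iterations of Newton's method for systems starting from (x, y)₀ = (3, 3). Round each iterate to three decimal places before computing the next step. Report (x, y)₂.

At (3, 3): F = (4.000, 19.000).
Jacobian J = [[10·x - y^2 + 2, -2·x·y - 4·y], [4·y, 4·x - 4·y + 1]].
At the point, J = [[23.000, -30.000], [12.000, 1.000]] (det J = 383.000).
Solving J·Δ = −F gives Δ = (-1.499, -1.016).
Then the next iterate is (x, y)₁ = (1.501, 1.984).
Round to (1.501, 1.984) and repeat: F = (-1.51383, 4.02342), J = [[13.07374, -13.89197], [7.936, -0.932]].
Δ = (-0.584, -0.659), so (x, y)₂ = (0.917, 1.325).

(0.917, 1.325)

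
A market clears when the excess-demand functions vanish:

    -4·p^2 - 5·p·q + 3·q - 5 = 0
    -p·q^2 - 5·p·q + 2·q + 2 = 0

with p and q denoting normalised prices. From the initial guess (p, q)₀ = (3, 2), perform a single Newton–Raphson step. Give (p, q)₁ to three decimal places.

(1.251, 1.540)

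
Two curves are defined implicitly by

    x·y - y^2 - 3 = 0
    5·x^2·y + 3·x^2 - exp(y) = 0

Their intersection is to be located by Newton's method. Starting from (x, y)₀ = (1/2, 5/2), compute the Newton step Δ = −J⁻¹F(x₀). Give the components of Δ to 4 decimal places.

At (1/2, 5/2): F = (-8.0000, -8.307494).
Jacobian J = [[y, x - 2·y], [10·x·y + 6·x, 5·x^2 - exp(y)]].
At the point, J = [[2.5000, -4.5000], [15.5000, -10.932494]] (det J = 42.418765).
Solving J·Δ = −F gives Δ = (-1.1805, -2.4336).

(-1.1805, -2.4336)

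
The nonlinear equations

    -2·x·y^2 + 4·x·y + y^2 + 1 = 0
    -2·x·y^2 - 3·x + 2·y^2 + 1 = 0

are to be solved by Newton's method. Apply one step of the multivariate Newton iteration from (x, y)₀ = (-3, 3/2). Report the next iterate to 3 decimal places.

(-0.275, 1.185)

At (-3, 3/2): F = (-1.250, 28.000).
Jacobian J = [[-2·y^2 + 4·y, -4·x·y + 4·x + 2·y], [-2·y^2 - 3, -4·x·y + 4·y]].
At the point, J = [[1.500, 9.000], [-7.500, 24.000]] (det J = 103.500).
Solving J·Δ = −F gives Δ = (2.725, -0.315).
Then the next iterate is (x, y)₁ = (-0.275, 1.185).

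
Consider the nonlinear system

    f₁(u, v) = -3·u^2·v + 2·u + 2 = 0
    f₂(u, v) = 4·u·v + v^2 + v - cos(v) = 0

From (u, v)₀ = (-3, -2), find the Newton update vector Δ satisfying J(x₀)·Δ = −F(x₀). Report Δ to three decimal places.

(0.253, 1.533)

At (-3, -2): F = (50.000, 26.41615).
Jacobian J = [[-6·u·v + 2, -3·u^2], [4·v, 4·u + 2·v + sin(v) + 1]].
At the point, J = [[-34.000, -27.000], [-8.000, -15.90930]] (det J = 324.91611).
Solving J·Δ = −F gives Δ = (0.253, 1.533).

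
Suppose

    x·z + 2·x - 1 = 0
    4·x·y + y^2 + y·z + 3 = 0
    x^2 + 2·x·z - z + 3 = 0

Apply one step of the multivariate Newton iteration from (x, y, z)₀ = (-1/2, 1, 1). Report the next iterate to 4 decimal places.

At (-1/2, 1, 1): F = (-2.5000, 3.0000, 1.2500).
Jacobian J = [[z + 2, 0, x], [4·y, 4·x + 2·y + z, y], [2·x + 2·z, 0, 2·x - 1]].
At the point, J = [[3.0000, 0.0000, -0.5000], [4.0000, 1.0000, 1.0000], [1.0000, 0.0000, -2.0000]] (det J = -5.5000).
Solving J·Δ = −F gives Δ = (1.0227, -8.2273, 1.1364).
Then the next iterate is (x, y, z)₁ = (0.5227, -7.2273, 2.1364).

(0.5227, -7.2273, 2.1364)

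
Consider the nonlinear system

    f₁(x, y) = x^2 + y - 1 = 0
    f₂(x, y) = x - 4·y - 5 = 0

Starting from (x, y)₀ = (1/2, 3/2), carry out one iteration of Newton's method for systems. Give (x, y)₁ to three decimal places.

(2.000, -0.750)

At (1/2, 3/2): F = (0.750, -10.500).
Jacobian J = [[2·x, 1], [1, -4]].
At the point, J = [[1.000, 1.000], [1.000, -4.000]] (det J = -5.000).
Solving J·Δ = −F gives Δ = (1.500, -2.250).
Then the next iterate is (x, y)₁ = (2.000, -0.750).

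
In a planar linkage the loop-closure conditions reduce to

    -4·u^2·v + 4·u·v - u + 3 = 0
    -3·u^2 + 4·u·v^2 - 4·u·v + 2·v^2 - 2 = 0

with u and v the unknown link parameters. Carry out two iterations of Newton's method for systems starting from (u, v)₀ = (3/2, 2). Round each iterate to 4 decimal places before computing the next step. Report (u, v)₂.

At (3/2, 2): F = (-4.5000, 11.2500).
Jacobian J = [[-8·u·v + 4·v - 1, -4·u^2 + 4·u], [-6·u + 4·v^2 - 4·v, 8·u·v - 4·u + 4·v]].
At the point, J = [[-17.0000, -3.0000], [-1.0000, 26.0000]] (det J = -445.0000).
Solving J·Δ = −F gives Δ = (-0.1871, -0.4399).
Then the next iterate is (u, v)₁ = (1.3129, 1.5601).
Round to (1.3129, 1.5601) and repeat: F = (-0.876496, 2.285616), J = [[-11.145642, -1.643226], [-4.382152, 17.374842]].
Δ = (-0.0571, -0.1460), so (u, v)₂ = (1.2558, 1.4141).

(1.2558, 1.4141)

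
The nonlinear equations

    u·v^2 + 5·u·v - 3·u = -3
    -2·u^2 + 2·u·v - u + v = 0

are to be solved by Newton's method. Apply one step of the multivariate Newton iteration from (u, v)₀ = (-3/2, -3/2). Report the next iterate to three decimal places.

(-0.133, -0.133)

At (-3/2, -3/2): F = (15.375, 0.000).
Jacobian J = [[v^2 + 5·v - 3, 2·u·v + 5·u], [-4·u + 2·v - 1, 2·u + 1]].
At the point, J = [[-8.250, -3.000], [2.000, -2.000]] (det J = 22.500).
Solving J·Δ = −F gives Δ = (1.367, 1.367).
Then the next iterate is (u, v)₁ = (-0.133, -0.133).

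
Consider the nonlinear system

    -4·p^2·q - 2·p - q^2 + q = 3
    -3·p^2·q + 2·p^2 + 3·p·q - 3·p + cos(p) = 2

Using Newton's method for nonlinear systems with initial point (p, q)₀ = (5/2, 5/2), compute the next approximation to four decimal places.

(3.3400, -1.5665)

At (5/2, 5/2): F = (-74.2500, -25.926144).
Jacobian J = [[-8·p·q - 2, -4·p^2 - 2·q + 1], [-6·p·q + 4·p + 3·q - sin(p) - 3, -3·p^2 + 3·p]].
At the point, J = [[-52.0000, -29.0000], [-23.598472, -11.2500]] (det J = -99.355692).
Solving J·Δ = −F gives Δ = (0.8400, -4.0665).
Then the next iterate is (p, q)₁ = (3.3400, -1.5665).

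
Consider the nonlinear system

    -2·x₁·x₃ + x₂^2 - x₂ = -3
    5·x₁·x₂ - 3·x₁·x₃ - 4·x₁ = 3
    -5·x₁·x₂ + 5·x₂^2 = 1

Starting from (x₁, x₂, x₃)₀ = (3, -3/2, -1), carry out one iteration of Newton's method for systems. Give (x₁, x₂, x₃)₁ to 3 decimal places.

(-0.952, -1.396, -0.261)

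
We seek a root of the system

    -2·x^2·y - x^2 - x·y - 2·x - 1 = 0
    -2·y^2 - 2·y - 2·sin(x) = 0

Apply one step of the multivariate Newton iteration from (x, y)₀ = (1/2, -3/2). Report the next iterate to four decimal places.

At (1/2, -3/2): F = (-0.7500, -2.458851).
Jacobian J = [[-4·x·y - 2·x - y - 2, -2·x^2 - x], [-2·cos(x), -4·y - 2]].
At the point, J = [[1.5000, -1.0000], [-1.755165, 4.0000]] (det J = 4.244835).
Solving J·Δ = −F gives Δ = (1.2860, 1.1790).
Then the next iterate is (x, y)₁ = (1.7860, -0.3210).

(1.7860, -0.3210)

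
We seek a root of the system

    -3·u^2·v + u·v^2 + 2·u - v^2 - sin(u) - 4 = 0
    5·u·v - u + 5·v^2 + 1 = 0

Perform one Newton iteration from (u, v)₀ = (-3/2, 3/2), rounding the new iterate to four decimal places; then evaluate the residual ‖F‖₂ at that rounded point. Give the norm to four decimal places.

At (-3/2, 3/2): F = (-21.752505, 2.5000).
Jacobian J = [[-6·u·v + v^2 - cos(u) + 2, -3·u^2 + 2·u·v - 2·v], [5·v - 1, 5·u + 10·v]].
At the point, J = [[17.679263, -14.2500], [6.5000, 7.5000]] (det J = 225.219471).
Solving J·Δ = −F gives Δ = (0.5662, -0.8240).
Then the next iterate is (u, v)₁ = (-0.9338, 0.6760).
Re-evaluating at (-0.9338, 0.6760): F = (-7.715795, 1.062436), so ‖F‖₂ = 7.7886.

7.7886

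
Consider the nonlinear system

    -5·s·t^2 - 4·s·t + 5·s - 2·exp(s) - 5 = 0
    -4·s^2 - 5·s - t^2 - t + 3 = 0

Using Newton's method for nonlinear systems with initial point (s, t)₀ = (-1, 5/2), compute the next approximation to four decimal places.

(-0.6640, 1.8763)

At (-1, 5/2): F = (30.514241, -4.7500).
Jacobian J = [[-5·t^2 - 4·t - 2·exp(s) + 5, -10·s·t - 4·s], [-8·s - 5, -2·t - 1]].
At the point, J = [[-36.985759, 29.0000], [3.0000, -6.0000]] (det J = 134.914553).
Solving J·Δ = −F gives Δ = (0.3360, -0.6237).
Then the next iterate is (s, t)₁ = (-0.6640, 1.8763).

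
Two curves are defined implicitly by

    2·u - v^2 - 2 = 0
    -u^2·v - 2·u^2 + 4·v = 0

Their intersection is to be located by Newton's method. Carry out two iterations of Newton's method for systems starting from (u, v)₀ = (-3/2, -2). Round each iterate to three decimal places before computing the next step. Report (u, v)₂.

At (-3/2, -2): F = (-9.000, -8.000).
Jacobian J = [[2, -2·v], [-2·u·v - 4·u, -u^2 + 4]].
At the point, J = [[2.000, 4.000], [0.000, 1.750]] (det J = 3.500).
Solving J·Δ = −F gives Δ = (-4.643, 4.571).
Then the next iterate is (u, v)₁ = (-6.143, 2.571).
Round to (-6.143, 2.571) and repeat: F = (-20.89604, -162.20931), J = [[2.000, -5.142], [56.15931, -33.73645]].
Δ = (0.583, -3.837), so (u, v)₂ = (-5.560, -1.266).

(-5.560, -1.266)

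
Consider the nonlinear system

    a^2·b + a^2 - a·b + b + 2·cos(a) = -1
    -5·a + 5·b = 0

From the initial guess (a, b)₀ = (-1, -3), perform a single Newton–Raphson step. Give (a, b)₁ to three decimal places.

At (-1, -3): F = (-5.91940, -10.000).
Jacobian J = [[2·a·b + 2·a - b - 2·sin(a), a^2 - a + 1], [-5, 5]].
At the point, J = [[8.68294, 3.000], [-5.000, 5.000]] (det J = 58.41471).
Solving J·Δ = −F gives Δ = (-0.007, 1.993).
Then the next iterate is (a, b)₁ = (-1.007, -1.007).

(-1.007, -1.007)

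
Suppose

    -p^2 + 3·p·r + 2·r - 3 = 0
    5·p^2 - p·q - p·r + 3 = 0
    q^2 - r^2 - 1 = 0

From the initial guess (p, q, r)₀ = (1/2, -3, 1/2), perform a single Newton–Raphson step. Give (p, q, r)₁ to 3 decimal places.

(-0.119, -1.794, 1.017)

At (1/2, -3, 1/2): F = (-1.500, 5.500, 7.750).
Jacobian J = [[-2·p + 3·r, 0, 3·p + 2], [10·p - q - r, -p, -p], [0, 2·q, -2·r]].
At the point, J = [[0.500, 0.000, 3.500], [7.500, -0.500, -0.500], [0.000, -6.000, -1.000]] (det J = -158.750).
Solving J·Δ = −F gives Δ = (-0.619, 1.206, 0.517).
Then the next iterate is (p, q, r)₁ = (-0.119, -1.794, 1.017).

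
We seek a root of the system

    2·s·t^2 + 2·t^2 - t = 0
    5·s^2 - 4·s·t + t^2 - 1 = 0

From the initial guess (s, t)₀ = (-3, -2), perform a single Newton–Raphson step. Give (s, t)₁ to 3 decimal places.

(-1.802, -1.706)

At (-3, -2): F = (-14.000, 24.000).
Jacobian J = [[2·t^2, 4·s·t + 4·t - 1], [10·s - 4·t, -4·s + 2·t]].
At the point, J = [[8.000, 15.000], [-22.000, 8.000]] (det J = 394.000).
Solving J·Δ = −F gives Δ = (1.198, 0.294).
Then the next iterate is (s, t)₁ = (-1.802, -1.706).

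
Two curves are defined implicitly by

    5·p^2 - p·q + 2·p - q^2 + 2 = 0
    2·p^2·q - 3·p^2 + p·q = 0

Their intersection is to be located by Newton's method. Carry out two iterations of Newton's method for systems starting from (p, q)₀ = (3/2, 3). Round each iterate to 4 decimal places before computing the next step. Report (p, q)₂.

At (3/2, 3): F = (2.7500, 11.2500).
Jacobian J = [[10·p - q + 2, -p - 2·q], [4·p·q - 6·p + q, 2·p^2 + p]].
At the point, J = [[14.0000, -7.5000], [12.0000, 6.0000]] (det J = 174.0000).
Solving J·Δ = −F gives Δ = (-0.5797, -0.7155).
Then the next iterate is (p, q)₁ = (0.9203, 2.2845).
Round to (0.9203, 2.2845) and repeat: F = (0.753995, 3.431293), J = [[8.9185, -5.4893], [5.172401, 2.614204]].
Δ = (-0.4024, -0.5164), so (p, q)₂ = (0.5179, 1.7681).

(0.5179, 1.7681)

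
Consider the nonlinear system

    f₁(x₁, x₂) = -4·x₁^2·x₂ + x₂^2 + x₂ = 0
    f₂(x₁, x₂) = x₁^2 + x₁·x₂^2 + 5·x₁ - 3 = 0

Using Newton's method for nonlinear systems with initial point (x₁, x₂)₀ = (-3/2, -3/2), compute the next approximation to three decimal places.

At (-3/2, -3/2): F = (14.250, -11.625).
Jacobian J = [[-8·x₁·x₂, -4·x₁^2 + 2·x₂ + 1], [2·x₁ + x₂^2 + 5, 2·x₁·x₂]].
At the point, J = [[-18.000, -11.000], [4.250, 4.500]] (det J = -34.250).
Solving J·Δ = −F gives Δ = (-1.861, 4.341).
Then the next iterate is (x₁, x₂)₁ = (-3.361, 2.841).

(-3.361, 2.841)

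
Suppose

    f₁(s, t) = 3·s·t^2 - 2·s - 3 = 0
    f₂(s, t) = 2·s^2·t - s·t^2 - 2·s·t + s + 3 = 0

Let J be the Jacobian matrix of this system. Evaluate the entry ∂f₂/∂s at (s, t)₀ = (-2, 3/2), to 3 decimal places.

∂f₂/∂s = 4·s·t - t^2 - 2·t + 1.
At (-2, 3/2) this is -16.250.

-16.250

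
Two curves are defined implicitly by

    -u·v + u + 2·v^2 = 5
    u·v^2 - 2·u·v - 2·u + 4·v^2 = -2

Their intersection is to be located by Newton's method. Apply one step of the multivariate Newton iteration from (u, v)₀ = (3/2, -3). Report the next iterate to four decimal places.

(-1.4286, -2.4603)

At (3/2, -3): F = (19.0000, 57.5000).
Jacobian J = [[-v + 1, -u + 4·v], [v^2 - 2·v - 2, 2·u·v - 2·u + 8·v]].
At the point, J = [[4.0000, -13.5000], [13.0000, -36.0000]] (det J = 31.5000).
Solving J·Δ = −F gives Δ = (-2.9286, 0.5397).
Then the next iterate is (u, v)₁ = (-1.4286, -2.4603).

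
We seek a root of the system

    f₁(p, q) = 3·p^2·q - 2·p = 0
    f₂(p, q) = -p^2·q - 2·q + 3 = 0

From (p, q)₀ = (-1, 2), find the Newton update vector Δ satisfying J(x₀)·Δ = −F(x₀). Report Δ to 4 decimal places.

(0.5000, -0.3333)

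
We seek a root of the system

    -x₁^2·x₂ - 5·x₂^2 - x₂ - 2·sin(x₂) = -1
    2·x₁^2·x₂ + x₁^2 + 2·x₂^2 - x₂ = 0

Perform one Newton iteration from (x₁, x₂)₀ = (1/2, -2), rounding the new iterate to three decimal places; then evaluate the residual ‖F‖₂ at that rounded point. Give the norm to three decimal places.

0.990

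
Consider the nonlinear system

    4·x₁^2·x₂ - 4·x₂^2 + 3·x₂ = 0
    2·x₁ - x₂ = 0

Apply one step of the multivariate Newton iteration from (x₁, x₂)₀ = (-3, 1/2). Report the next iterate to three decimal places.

At (-3, 1/2): F = (18.500, -6.500).
Jacobian J = [[8·x₁·x₂, 4·x₁^2 - 8·x₂ + 3], [2, -1]].
At the point, J = [[-12.000, 35.000], [2.000, -1.000]] (det J = -58.000).
Solving J·Δ = −F gives Δ = (3.603, 0.707).
Then the next iterate is (x₁, x₂)₁ = (0.603, 1.207).

(0.603, 1.207)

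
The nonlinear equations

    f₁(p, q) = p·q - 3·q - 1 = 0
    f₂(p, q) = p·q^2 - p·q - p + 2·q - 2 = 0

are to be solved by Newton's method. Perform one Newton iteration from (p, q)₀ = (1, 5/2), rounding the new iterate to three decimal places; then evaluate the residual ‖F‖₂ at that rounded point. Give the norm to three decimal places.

2.858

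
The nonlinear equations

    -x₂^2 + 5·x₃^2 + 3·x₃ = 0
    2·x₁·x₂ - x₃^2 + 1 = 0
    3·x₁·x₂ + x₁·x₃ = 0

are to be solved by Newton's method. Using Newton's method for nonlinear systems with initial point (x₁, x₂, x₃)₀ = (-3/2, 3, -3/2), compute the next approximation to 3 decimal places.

At (-3/2, 3, -3/2): F = (-2.250, -10.250, -11.250).
Jacobian J = [[0, -2·x₂, 10·x₃ + 3], [2·x₂, 2·x₁, -2·x₃], [3·x₂ + x₃, 3·x₁, x₁]].
At the point, J = [[0.000, -6.000, -12.000], [6.000, -3.000, 3.000], [7.500, -4.500, -1.500]] (det J = -135.000).
Solving J·Δ = −F gives Δ = (0.783, -1.358, 0.492).
Then the next iterate is (x₁, x₂, x₃)₁ = (-0.717, 1.642, -1.008).

(-0.717, 1.642, -1.008)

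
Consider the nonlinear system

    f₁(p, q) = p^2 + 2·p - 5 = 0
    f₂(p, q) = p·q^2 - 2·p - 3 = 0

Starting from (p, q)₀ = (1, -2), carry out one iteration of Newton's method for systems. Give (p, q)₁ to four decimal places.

(1.5000, -2.0000)

At (1, -2): F = (-2.0000, -1.0000).
Jacobian J = [[2·p + 2, 0], [q^2 - 2, 2·p·q]].
At the point, J = [[4.0000, 0.0000], [2.0000, -4.0000]] (det J = -16.0000).
Solving J·Δ = −F gives Δ = (0.5000, 0.0000).
Then the next iterate is (p, q)₁ = (1.5000, -2.0000).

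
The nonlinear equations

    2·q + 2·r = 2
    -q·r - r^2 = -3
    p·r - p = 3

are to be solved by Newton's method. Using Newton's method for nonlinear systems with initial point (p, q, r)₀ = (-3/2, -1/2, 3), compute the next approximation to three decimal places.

(1.500, -2.000, 3.000)

At (-3/2, -1/2, 3): F = (3.000, -4.500, -6.000).
Jacobian J = [[0, 2, 2], [0, -r, -q - 2·r], [r - 1, 0, p]].
At the point, J = [[0.000, 2.000, 2.000], [0.000, -3.000, -5.500], [2.000, 0.000, -1.500]] (det J = -10.000).
Solving J·Δ = −F gives Δ = (3.000, -1.500, 0.000).
Then the next iterate is (p, q, r)₁ = (1.500, -2.000, 3.000).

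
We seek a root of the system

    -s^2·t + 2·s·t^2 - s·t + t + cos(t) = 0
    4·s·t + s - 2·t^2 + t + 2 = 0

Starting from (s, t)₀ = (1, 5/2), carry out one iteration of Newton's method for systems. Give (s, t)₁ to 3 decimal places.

(0.394, 1.766)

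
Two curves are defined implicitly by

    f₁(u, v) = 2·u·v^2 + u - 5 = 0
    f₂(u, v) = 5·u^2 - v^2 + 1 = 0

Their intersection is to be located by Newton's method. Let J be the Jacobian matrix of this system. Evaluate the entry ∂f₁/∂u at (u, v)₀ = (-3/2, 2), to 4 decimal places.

9.0000

∂f₁/∂u = 2·v^2 + 1.
At (-3/2, 2) this is 9.0000.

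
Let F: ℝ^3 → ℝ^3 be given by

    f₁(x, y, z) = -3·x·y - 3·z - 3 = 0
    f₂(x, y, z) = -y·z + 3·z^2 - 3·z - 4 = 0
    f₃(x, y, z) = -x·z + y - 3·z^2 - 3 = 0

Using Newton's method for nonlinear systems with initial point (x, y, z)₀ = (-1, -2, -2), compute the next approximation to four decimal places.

At (-1, -2, -2): F = (-3.0000, 10.0000, -19.0000).
Jacobian J = [[-3·y, -3·x, -3], [0, -z, -y + 6·z - 3], [-z, 1, -x - 6·z]].
At the point, J = [[6.0000, 3.0000, -3.0000], [0.0000, 2.0000, -13.0000], [2.0000, 1.0000, 13.0000]] (det J = 168.0000).
Solving J·Δ = −F gives Δ = (-0.5357, 3.3571, 1.2857).
Then the next iterate is (x, y, z)₁ = (-1.5357, 1.3571, -0.7143).

(-1.5357, 1.3571, -0.7143)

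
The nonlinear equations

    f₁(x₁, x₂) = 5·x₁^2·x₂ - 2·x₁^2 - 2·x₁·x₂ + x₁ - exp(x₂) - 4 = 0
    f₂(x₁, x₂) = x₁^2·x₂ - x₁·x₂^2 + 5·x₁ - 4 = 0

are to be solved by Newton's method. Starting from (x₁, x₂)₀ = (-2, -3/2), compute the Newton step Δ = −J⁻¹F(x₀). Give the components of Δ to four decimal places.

(1.6059, -0.7244)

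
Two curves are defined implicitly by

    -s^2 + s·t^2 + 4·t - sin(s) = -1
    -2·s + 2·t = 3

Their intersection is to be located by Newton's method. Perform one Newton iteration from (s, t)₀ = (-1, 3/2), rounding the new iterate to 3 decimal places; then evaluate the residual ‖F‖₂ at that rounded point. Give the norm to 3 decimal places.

At (-1, 3/2): F = (4.59147, 2.000).
Jacobian J = [[-2·s + t^2 - cos(s), 2·s·t + 4], [-2, 2]].
At the point, J = [[3.70970, 1.000], [-2.000, 2.000]] (det J = 9.41940).
Solving J·Δ = −F gives Δ = (-0.763, -1.763).
Then the next iterate is (s, t)₁ = (-1.763, -0.263).
Re-evaluating at (-1.763, -0.263): F = (-2.30053, 0.000), so ‖F‖₂ = 2.301.

2.301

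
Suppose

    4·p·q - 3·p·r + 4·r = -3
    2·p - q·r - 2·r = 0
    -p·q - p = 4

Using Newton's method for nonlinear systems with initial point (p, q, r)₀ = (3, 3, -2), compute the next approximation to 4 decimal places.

At (3, 3, -2): F = (49.0000, 16.0000, -16.0000).
Jacobian J = [[4·q - 3·r, 4·p, -3·p + 4], [2, -r, -q - 2], [-q - 1, -p, 0]].
At the point, J = [[18.0000, 12.0000, -5.0000], [2.0000, 2.0000, -5.0000], [-4.0000, -3.0000, 0.0000]] (det J = -40.0000).
Solving J·Δ = −F gives Δ = (7.6250, -15.5000, 0.0500).
Then the next iterate is (p, q, r)₁ = (10.6250, -12.5000, -1.9500).

(10.6250, -12.5000, -1.9500)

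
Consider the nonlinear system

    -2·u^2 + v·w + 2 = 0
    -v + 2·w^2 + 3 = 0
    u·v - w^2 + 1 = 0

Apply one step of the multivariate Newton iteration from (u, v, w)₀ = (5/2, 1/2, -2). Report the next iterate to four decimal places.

At (5/2, 1/2, -2): F = (-11.5000, 10.5000, -1.7500).
Jacobian J = [[-4·u, w, v], [0, -1, 4·w], [v, u, -2·w]].
At the point, J = [[-10.0000, -2.0000, 0.5000], [0.0000, -1.0000, -8.0000], [0.5000, 2.5000, 4.0000]] (det J = -151.7500).
Solving J·Δ = −F gives Δ = (-0.7628, -1.5593, 1.5074).
Then the next iterate is (u, v, w)₁ = (1.7372, -1.0593, -0.4926).

(1.7372, -1.0593, -0.4926)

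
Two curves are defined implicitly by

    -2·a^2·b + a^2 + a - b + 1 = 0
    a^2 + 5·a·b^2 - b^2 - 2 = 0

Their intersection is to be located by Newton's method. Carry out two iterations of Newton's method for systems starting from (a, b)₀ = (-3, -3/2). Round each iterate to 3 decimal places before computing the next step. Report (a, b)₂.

At (-3, -3/2): F = (35.500, -29.000).
Jacobian J = [[-4·a·b + 2·a + 1, -2·a^2 - 1], [2·a + 5·b^2, 10·a·b - 2·b]].
At the point, J = [[-23.000, -19.000], [5.250, 48.000]] (det J = -1004.250).
Solving J·Δ = −F gives Δ = (1.148, 0.479).
Then the next iterate is (a, b)₁ = (-1.852, -1.021).
Round to (-1.852, -1.021) and repeat: F = (10.60277, -9.26554), J = [[-10.26757, -7.85981], [1.50820, 20.95092]].
Δ = (0.735, 0.389), so (a, b)₂ = (-1.117, -0.632).

(-1.117, -0.632)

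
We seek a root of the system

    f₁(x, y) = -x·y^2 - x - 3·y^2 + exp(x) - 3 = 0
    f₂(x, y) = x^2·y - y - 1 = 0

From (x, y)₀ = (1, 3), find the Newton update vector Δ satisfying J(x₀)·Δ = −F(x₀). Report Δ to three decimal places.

At (1, 3): F = (-37.28172, -1.000).
Jacobian J = [[-y^2 + exp(x) - 1, -2·x·y - 6·y], [2·x·y, x^2 - 1]].
At the point, J = [[-7.28172, -24.000], [6.000, 0.000]] (det J = 144.000).
Solving J·Δ = −F gives Δ = (0.167, -1.604).

(0.167, -1.604)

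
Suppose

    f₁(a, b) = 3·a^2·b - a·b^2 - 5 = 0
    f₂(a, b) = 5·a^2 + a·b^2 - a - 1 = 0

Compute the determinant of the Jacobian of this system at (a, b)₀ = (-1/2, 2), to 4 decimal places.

J = [[6·a·b - b^2, 3·a^2 - 2·a·b], [10·a + b^2 - 1, 2·a·b]].
At the point, J = [[-10.0000, 2.7500], [-2.0000, -2.0000]].
det J = 25.5000.

25.5000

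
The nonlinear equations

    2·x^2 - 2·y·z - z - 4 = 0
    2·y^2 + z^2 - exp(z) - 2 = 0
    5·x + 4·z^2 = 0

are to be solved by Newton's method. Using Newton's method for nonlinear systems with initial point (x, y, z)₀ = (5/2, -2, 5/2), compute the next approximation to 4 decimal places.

At (5/2, -2, 5/2): F = (16.0000, 0.067506, 37.5000).
Jacobian J = [[4·x, -2·z, -2·y - 1], [0, 4·y, 2·z - exp(z)], [5, 0, 8·z]].
At the point, J = [[10.0000, -5.0000, 3.0000], [0.0000, -8.0000, -7.182494], [5.0000, 0.0000, 20.0000]] (det J = -1300.437651).
Solving J·Δ = −F gives Δ = (-0.2357, 1.6389, -1.8161).
Then the next iterate is (x, y, z)₁ = (2.2643, -0.3611, 0.6839).

(2.2643, -0.3611, 0.6839)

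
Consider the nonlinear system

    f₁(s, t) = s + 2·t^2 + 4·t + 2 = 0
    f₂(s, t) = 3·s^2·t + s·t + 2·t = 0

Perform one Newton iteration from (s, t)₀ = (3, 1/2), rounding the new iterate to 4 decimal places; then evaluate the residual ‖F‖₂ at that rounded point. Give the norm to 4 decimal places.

412.1793

At (3, 1/2): F = (7.5000, 16.0000).
Jacobian J = [[1, 4·t + 4], [6·s·t + t, 3·s^2 + s + 2]].
At the point, J = [[1.0000, 6.0000], [9.5000, 32.0000]] (det J = -25.0000).
Solving J·Δ = −F gives Δ = (5.7600, -2.2100).
Then the next iterate is (s, t)₁ = (8.7600, -1.7100).
Re-evaluating at (8.7600, -1.7100): F = (9.7682, -412.063488), so ‖F‖₂ = 412.1793.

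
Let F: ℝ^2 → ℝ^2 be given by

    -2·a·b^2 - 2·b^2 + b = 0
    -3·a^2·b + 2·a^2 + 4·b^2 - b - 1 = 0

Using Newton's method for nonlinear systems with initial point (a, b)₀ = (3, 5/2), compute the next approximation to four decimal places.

(2.4002, 1.4743)

At (3, 5/2): F = (-47.5000, -28.0000).
Jacobian J = [[-2·b^2, -4·a·b - 4·b + 1], [-6·a·b + 4·a, -3·a^2 + 8·b - 1]].
At the point, J = [[-12.5000, -39.0000], [-33.0000, -8.0000]] (det J = -1187.0000).
Solving J·Δ = −F gives Δ = (-0.5998, -1.0257).
Then the next iterate is (a, b)₁ = (2.4002, 1.4743).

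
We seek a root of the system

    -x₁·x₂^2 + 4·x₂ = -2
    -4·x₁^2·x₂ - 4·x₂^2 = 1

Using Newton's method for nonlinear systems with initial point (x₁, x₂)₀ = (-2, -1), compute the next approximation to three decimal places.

At (-2, -1): F = (0.000, 11.000).
Jacobian J = [[-x₂^2, -2·x₁·x₂ + 4], [-8·x₁·x₂, -4·x₁^2 - 8·x₂]].
At the point, J = [[-1.000, 0.000], [-16.000, -8.000]] (det J = 8.000).
Solving J·Δ = −F gives Δ = (0.000, 1.375).
Then the next iterate is (x₁, x₂)₁ = (-2.000, 0.375).

(-2.000, 0.375)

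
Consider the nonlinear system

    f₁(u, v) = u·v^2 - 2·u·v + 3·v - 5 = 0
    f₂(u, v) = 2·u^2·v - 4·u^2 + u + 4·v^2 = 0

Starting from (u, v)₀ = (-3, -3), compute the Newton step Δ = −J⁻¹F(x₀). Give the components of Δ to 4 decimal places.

(1.0898, 1.5797)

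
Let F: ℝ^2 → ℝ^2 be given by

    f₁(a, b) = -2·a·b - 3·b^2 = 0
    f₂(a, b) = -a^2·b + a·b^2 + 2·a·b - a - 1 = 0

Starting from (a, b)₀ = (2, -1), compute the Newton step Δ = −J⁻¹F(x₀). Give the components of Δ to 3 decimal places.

(-0.167, -0.333)

At (2, -1): F = (1.000, -1.000).
Jacobian J = [[-2·b, -2·a - 6·b], [-2·a·b + b^2 + 2·b - 1, -a^2 + 2·a·b + 2·a]].
At the point, J = [[2.000, 2.000], [2.000, -4.000]] (det J = -12.000).
Solving J·Δ = −F gives Δ = (-0.167, -0.333).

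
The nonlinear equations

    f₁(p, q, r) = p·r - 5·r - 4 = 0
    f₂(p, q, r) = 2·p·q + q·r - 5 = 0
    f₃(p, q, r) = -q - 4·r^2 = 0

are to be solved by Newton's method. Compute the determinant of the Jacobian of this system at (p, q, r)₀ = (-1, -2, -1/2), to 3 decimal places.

-18.000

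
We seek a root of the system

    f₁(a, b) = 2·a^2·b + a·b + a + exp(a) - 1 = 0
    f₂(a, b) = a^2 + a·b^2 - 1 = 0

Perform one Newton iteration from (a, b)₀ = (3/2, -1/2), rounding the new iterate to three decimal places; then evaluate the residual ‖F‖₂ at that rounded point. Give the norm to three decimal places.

At (3/2, -1/2): F = (1.98169, 1.625).
Jacobian J = [[4·a·b + b + exp(a) + 1, 2·a^2 + a], [2·a + b^2, 2·a·b]].
At the point, J = [[1.98169, 6.000], [3.250, -1.500]] (det J = -22.47253).
Solving J·Δ = −F gives Δ = (-0.566, -0.143).
Then the next iterate is (a, b)₁ = (0.934, -0.643).
Re-evaluating at (0.934, -0.643): F = (0.75626, 0.25852), so ‖F‖₂ = 0.799.

0.799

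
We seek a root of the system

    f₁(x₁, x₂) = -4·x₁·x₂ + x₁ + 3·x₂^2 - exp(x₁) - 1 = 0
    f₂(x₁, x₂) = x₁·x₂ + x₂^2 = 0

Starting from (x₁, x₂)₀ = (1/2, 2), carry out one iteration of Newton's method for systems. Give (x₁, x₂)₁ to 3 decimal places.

At (1/2, 2): F = (5.85128, 5.000).
Jacobian J = [[-4·x₂ - exp(x₁) + 1, -4·x₁ + 6·x₂], [x₂, x₁ + 2·x₂]].
At the point, J = [[-8.64872, 10.000], [2.000, 4.500]] (det J = -58.91925).
Solving J·Δ = −F gives Δ = (-0.402, -0.933).
Then the next iterate is (x₁, x₂)₁ = (0.098, 1.067).

(0.098, 1.067)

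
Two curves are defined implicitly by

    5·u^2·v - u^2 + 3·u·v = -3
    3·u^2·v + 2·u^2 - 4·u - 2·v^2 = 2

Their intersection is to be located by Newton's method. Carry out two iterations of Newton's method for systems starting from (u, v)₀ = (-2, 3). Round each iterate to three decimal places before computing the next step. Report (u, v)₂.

(-0.919, 1.546)

At (-2, 3): F = (41.000, 32.000).
Jacobian J = [[10·u·v - 2·u + 3·v, 5·u^2 + 3·u], [6·u·v + 4·u - 4, 3·u^2 - 4·v]].
At the point, J = [[-47.000, 14.000], [-48.000, 0.000]] (det J = 672.000).
Solving J·Δ = −F gives Δ = (0.667, -0.690).
Then the next iterate is (u, v)₁ = (-1.333, 2.310).
Round to (-1.333, 2.310) and repeat: F = (12.50849, 8.52742), J = [[-21.19630, 4.88544], [-27.80738, -3.90933]].
Δ = (0.414, -0.764), so (u, v)₂ = (-0.919, 1.546).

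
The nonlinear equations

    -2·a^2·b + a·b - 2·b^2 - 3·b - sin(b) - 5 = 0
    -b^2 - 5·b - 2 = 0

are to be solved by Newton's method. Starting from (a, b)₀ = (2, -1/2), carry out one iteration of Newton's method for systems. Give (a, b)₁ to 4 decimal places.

(2.2894, -0.4375)

At (2, -1/2): F = (-0.520574, 0.2500).
Jacobian J = [[-4·a·b + b, -2·a^2 + a - 4·b - cos(b) - 3], [0, -2·b - 5]].
At the point, J = [[3.5000, -7.877583], [0.0000, -4.0000]] (det J = -14.0000).
Solving J·Δ = −F gives Δ = (0.2894, 0.0625).
Then the next iterate is (a, b)₁ = (2.2894, -0.4375).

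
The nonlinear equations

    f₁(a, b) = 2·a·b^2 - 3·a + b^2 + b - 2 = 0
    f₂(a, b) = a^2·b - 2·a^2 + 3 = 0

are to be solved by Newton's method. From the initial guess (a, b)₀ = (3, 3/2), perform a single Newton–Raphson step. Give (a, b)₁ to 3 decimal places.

(1.877, 1.292)

At (3, 3/2): F = (6.250, -1.500).
Jacobian J = [[2·b^2 - 3, 4·a·b + 2·b + 1], [2·a·b - 4·a, a^2]].
At the point, J = [[1.500, 22.000], [-3.000, 9.000]] (det J = 79.500).
Solving J·Δ = −F gives Δ = (-1.123, -0.208).
Then the next iterate is (a, b)₁ = (1.877, 1.292).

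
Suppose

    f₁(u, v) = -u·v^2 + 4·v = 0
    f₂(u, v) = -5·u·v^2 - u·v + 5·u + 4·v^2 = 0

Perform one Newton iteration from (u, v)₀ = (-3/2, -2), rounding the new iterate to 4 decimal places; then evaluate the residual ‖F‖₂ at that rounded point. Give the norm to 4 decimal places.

2.2380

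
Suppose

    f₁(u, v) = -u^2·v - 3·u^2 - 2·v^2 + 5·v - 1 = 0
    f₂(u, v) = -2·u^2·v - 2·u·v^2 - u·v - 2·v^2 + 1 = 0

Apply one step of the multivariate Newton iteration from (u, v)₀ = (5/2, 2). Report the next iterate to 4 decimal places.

(1.5301, 1.3511)

At (5/2, 2): F = (-30.2500, -57.0000).
Jacobian J = [[-2·u·v - 6·u, -u^2 - 4·v + 5], [-4·u·v - 2·v^2 - v, -2·u^2 - 4·u·v - u - 4·v]].
At the point, J = [[-25.0000, -9.2500], [-30.0000, -43.0000]] (det J = 797.5000).
Solving J·Δ = −F gives Δ = (-0.9699, -0.6489).
Then the next iterate is (u, v)₁ = (1.5301, 1.3511).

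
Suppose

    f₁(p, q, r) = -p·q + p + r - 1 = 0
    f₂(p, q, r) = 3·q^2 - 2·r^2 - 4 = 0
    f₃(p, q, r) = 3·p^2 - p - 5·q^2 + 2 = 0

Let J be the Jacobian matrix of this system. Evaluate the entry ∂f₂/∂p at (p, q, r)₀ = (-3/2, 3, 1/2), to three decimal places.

0.000

∂f₂/∂p = 0.
At (-3/2, 3, 1/2) this is 0.000.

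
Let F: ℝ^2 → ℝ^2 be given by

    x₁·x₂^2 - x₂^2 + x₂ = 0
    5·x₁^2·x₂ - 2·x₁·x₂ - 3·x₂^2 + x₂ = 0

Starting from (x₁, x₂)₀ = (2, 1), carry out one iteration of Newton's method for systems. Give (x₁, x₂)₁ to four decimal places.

At (2, 1): F = (2.0000, 14.0000).
Jacobian J = [[x₂^2, 2·x₁·x₂ - 2·x₂ + 1], [10·x₁·x₂ - 2·x₂, 5·x₁^2 - 2·x₁ - 6·x₂ + 1]].
At the point, J = [[1.0000, 3.0000], [18.0000, 11.0000]] (det J = -43.0000).
Solving J·Δ = −F gives Δ = (-0.4651, -0.5116).
Then the next iterate is (x₁, x₂)₁ = (1.5349, 0.4884).

(1.5349, 0.4884)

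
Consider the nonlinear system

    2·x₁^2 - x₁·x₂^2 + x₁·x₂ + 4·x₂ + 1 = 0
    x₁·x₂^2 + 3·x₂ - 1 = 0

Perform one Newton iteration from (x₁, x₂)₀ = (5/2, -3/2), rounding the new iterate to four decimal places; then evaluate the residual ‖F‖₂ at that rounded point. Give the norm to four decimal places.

At (5/2, -3/2): F = (-1.8750, 0.1250).
Jacobian J = [[4·x₁ - x₂^2 + x₂, -2·x₁·x₂ + x₁ + 4], [x₂^2, 2·x₁·x₂ + 3]].
At the point, J = [[6.2500, 14.0000], [2.2500, -4.5000]] (det J = -59.6250).
Solving J·Δ = −F gives Δ = (0.1122, 0.0839).
Then the next iterate is (x₁, x₂)₁ = (2.6122, -1.4161).
Re-evaluating at (2.6122, -1.4161): F = (0.045294, -0.009953), so ‖F‖₂ = 0.0464.

0.0464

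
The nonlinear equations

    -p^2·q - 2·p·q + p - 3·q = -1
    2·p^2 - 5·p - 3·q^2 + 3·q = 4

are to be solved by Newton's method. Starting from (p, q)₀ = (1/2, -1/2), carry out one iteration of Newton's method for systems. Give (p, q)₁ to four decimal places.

(6.4167, 3.8333)

At (1/2, -1/2): F = (3.6250, -8.2500).
Jacobian J = [[-2·p·q - 2·q + 1, -p^2 - 2·p - 3], [4·p - 5, -6·q + 3]].
At the point, J = [[2.5000, -4.2500], [-3.0000, 6.0000]] (det J = 2.2500).
Solving J·Δ = −F gives Δ = (5.9167, 4.3333).
Then the next iterate is (p, q)₁ = (6.4167, 3.8333).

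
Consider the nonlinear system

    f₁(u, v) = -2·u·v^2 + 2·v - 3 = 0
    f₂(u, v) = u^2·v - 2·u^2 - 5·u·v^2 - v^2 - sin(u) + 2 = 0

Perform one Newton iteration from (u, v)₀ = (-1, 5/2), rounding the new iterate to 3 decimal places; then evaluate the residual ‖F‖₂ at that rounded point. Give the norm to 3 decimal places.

9.744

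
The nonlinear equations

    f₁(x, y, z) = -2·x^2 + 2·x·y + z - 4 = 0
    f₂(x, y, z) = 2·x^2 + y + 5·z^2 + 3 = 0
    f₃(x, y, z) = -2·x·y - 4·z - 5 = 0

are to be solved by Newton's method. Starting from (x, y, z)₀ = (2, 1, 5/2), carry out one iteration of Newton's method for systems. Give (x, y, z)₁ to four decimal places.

At (2, 1, 5/2): F = (-5.5000, 43.2500, -19.0000).
Jacobian J = [[-4·x + 2·y, 2·x, 1], [4·x, 1, 10·z], [-2·y, -2·x, -4]].
At the point, J = [[-6.0000, 4.0000, 1.0000], [8.0000, 1.0000, 25.0000], [-2.0000, -4.0000, -4.0000]] (det J = -678.0000).
Solving J·Δ = −F gives Δ = (-2.7876, -2.6232, -0.7330).
Then the next iterate is (x, y, z)₁ = (-0.7876, -1.6232, 1.7670).

(-0.7876, -1.6232, 1.7670)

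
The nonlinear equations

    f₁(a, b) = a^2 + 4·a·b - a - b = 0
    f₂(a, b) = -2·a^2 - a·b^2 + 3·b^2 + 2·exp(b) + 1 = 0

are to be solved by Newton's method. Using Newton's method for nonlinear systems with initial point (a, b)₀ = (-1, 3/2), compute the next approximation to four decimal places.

(-0.5745, 0.6553)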